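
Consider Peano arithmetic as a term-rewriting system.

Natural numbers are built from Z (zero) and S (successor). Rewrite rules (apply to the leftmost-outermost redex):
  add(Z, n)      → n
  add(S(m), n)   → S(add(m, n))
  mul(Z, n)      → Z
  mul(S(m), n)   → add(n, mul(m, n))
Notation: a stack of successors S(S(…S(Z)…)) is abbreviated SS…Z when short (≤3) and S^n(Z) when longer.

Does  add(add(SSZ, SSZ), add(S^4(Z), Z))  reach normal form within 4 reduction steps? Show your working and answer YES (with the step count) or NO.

  start: add(add(SSZ, SSZ), add(S^4(Z), Z))
  →1  add(S(add(SZ, SSZ)), add(S^4(Z), Z))
  →2  S(add(add(SZ, SSZ), add(S^4(Z), Z)))
  →3  S(add(S(add(Z, SSZ)), add(S^4(Z), Z)))
  →4  S(S(add(add(Z, SSZ), add(S^4(Z), Z))))

Answer: NO — after 4 steps the term is S(S(add(add(Z, SSZ), add(S^4(Z), Z)))), not yet normal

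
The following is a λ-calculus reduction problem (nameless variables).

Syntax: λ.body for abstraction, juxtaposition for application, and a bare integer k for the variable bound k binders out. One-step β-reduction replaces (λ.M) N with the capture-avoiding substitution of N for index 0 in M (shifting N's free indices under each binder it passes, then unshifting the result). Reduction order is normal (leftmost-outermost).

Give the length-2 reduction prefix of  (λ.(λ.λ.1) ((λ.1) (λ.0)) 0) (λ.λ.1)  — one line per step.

Answer: after 2 steps: (λ.(λ.λ.λ.1) (λ.0)) (λ.λ.1)

Derivation:
  start: (λ.(λ.λ.1) ((λ.1) (λ.0)) 0) (λ.λ.1)
  →1  (λ.λ.1) ((λ.λ.λ.1) (λ.0)) (λ.λ.1)
  →2  (λ.(λ.λ.λ.1) (λ.0)) (λ.λ.1)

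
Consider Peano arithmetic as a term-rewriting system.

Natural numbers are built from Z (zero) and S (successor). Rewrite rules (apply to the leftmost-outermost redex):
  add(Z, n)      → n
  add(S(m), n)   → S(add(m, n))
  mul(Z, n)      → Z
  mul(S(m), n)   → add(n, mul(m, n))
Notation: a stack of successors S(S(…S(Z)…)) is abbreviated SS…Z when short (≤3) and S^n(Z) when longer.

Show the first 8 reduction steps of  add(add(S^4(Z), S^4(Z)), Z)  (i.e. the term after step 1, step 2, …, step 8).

Answer: after 8 steps: S(S(S(S(add(add(Z, S^4(Z)), Z)))))

Derivation:
  start: add(add(S^4(Z), S^4(Z)), Z)
  step 1: add(S(add(SSSZ, S^4(Z))), Z)
  step 2: S(add(add(SSSZ, S^4(Z)), Z))
  step 3: S(add(S(add(SSZ, S^4(Z))), Z))
  step 4: S(S(add(add(SSZ, S^4(Z)), Z)))
  step 5: S(S(add(S(add(SZ, S^4(Z))), Z)))
  step 6: S(S(S(add(add(SZ, S^4(Z)), Z))))
  step 7: S(S(S(add(S(add(Z, S^4(Z))), Z))))
  step 8: S(S(S(S(add(add(Z, S^4(Z)), Z)))))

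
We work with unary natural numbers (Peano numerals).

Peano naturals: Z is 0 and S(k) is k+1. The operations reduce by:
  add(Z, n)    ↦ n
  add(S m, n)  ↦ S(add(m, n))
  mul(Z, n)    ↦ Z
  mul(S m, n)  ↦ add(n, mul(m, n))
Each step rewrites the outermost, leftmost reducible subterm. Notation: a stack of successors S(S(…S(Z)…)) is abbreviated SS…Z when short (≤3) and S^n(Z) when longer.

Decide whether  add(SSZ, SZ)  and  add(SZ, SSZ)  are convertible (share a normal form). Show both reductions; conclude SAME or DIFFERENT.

Answer: SAME — A ⇓ SSSZ, B ⇓ SSSZ

Working:
Term A:
  start: add(SSZ, SZ)
  step 1: S(add(SZ, SZ))
  step 2: S(S(add(Z, SZ)))
  step 3: SSSZ

Term B:
  start: add(SZ, SSZ)
  step 1: S(add(Z, SSZ))
  step 2: SSSZ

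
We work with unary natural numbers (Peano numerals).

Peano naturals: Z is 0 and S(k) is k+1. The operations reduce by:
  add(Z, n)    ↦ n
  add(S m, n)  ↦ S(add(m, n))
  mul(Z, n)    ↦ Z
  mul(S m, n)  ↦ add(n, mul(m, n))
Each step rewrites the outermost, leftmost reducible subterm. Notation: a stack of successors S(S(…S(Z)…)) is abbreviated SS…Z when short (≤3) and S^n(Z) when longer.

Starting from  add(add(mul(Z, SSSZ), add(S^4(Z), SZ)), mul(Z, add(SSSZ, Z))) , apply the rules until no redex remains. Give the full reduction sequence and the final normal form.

Answer: normal form = S^5(Z)  (in 14 steps)

Working:
  start: add(add(mul(Z, SSSZ), add(S^4(Z), SZ)), mul(Z, add(SSSZ, Z)))
  [1] add(add(Z, add(S^4(Z), SZ)), mul(Z, add(SSSZ, Z)))
  [2] add(add(S^4(Z), SZ), mul(Z, add(SSSZ, Z)))
  [3] add(S(add(SSSZ, SZ)), mul(Z, add(SSSZ, Z)))
  [4] S(add(add(SSSZ, SZ), mul(Z, add(SSSZ, Z))))
  [5] S(add(S(add(SSZ, SZ)), mul(Z, add(SSSZ, Z))))
  [6] S(S(add(add(SSZ, SZ), mul(Z, add(SSSZ, Z)))))
  [7] S(S(add(S(add(SZ, SZ)), mul(Z, add(SSSZ, Z)))))
  [8] S(S(S(add(add(SZ, SZ), mul(Z, add(SSSZ, Z))))))
  [9] S(S(S(add(S(add(Z, SZ)), mul(Z, add(SSSZ, Z))))))
  [10] S(S(S(S(add(add(Z, SZ), mul(Z, add(SSSZ, Z)))))))
  [11] S(S(S(S(add(SZ, mul(Z, add(SSSZ, Z)))))))
  [12] S(S(S(S(S(add(Z, mul(Z, add(SSSZ, Z))))))))
  [13] S(S(S(S(S(mul(Z, add(SSSZ, Z)))))))
  [14] S^5(Z)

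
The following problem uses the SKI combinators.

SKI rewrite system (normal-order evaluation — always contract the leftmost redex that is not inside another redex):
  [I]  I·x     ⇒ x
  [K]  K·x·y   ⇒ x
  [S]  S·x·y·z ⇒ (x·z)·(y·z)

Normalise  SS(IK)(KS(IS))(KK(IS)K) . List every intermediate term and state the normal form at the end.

Answer: normal form = S(KK)S  (in 7 steps)

Derivation:
  start: SS(IK)(KS(IS))(KK(IS)K)
  →1  S(KS(IS))(IK(KS(IS)))(KK(IS)K)
  →2  KS(IS)(KK(IS)K)(IK(KS(IS))(KK(IS)K))
  →3  S(KK(IS)K)(IK(KS(IS))(KK(IS)K))
  →4  S(KK)(IK(KS(IS))(KK(IS)K))
  →5  S(KK)(K(KS(IS))(KK(IS)K))
  →6  S(KK)(KS(IS))
  →7  S(KK)S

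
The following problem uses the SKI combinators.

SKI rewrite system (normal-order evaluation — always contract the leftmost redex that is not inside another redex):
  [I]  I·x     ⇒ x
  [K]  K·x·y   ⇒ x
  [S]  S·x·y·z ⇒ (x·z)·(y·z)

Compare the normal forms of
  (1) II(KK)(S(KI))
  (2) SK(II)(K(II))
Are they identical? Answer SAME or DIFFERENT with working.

Term A:
  start: II(KK)(S(KI))
  →1  I(KK)(S(KI))
  →2  KK(S(KI))
  →3  K

Term B:
  start: SK(II)(K(II))
  →1  K(K(II))(II(K(II)))
  →2  K(II)
  →3  KI

Answer: DIFFERENT — A ⇓ K, B ⇓ KI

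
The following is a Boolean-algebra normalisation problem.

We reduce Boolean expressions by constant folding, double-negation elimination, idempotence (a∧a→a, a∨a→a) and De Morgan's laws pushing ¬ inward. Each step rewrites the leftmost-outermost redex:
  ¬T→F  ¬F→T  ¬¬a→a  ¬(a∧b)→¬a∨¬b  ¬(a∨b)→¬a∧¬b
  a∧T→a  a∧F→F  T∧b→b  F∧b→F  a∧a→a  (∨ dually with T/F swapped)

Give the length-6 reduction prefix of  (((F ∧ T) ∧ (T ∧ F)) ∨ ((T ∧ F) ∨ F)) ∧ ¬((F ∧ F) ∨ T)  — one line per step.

Answer: after 6 steps: F

Derivation:
  start: (((F ∧ T) ∧ (T ∧ F)) ∨ ((T ∧ F) ∨ F)) ∧ ¬((F ∧ F) ∨ T)
  step 1: ((F ∧ (T ∧ F)) ∨ ((T ∧ F) ∨ F)) ∧ ¬((F ∧ F) ∨ T)
  step 2: (F ∨ ((T ∧ F) ∨ F)) ∧ ¬((F ∧ F) ∨ T)
  step 3: ((T ∧ F) ∨ F) ∧ ¬((F ∧ F) ∨ T)
  step 4: (T ∧ F) ∧ ¬((F ∧ F) ∨ T)
  step 5: F ∧ ¬((F ∧ F) ∨ T)
  step 6: F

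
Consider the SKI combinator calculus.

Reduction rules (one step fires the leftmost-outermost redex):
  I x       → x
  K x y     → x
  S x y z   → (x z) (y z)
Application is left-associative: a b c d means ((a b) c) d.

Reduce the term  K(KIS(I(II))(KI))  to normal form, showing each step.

  start: K(KIS(I(II))(KI))
  →1  K(I(I(II))(KI))
  →2  K(I(II)(KI))
  →3  K(II(KI))
  →4  K(I(KI))
  →5  K(KI)

Answer: normal form = K(KI)  (in 5 steps)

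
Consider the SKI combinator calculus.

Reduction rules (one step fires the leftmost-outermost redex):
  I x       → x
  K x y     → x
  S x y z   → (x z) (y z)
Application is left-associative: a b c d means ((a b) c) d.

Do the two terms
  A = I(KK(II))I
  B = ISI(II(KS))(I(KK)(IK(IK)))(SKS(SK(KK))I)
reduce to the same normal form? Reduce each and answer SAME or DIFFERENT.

Answer: DIFFERENT — A ⇓ KI, B ⇓ S

Working:
Term A:
  start: I(KK(II))I
  step 1: KK(II)I
  step 2: KI

Term B:
  start: ISI(II(KS))(I(KK)(IK(IK)))(SKS(SK(KK))I)
  step 1: SI(II(KS))(I(KK)(IK(IK)))(SKS(SK(KK))I)
  step 2: I(I(KK)(IK(IK)))(II(KS)(I(KK)(IK(IK))))(SKS(SK(KK))I)
  step 3: I(KK)(IK(IK))(II(KS)(I(KK)(IK(IK))))(SKS(SK(KK))I)
  step 4: KK(IK(IK))(II(KS)(I(KK)(IK(IK))))(SKS(SK(KK))I)
  step 5: K(II(KS)(I(KK)(IK(IK))))(SKS(SK(KK))I)
  step 6: II(KS)(I(KK)(IK(IK)))
  step 7: I(KS)(I(KK)(IK(IK)))
  step 8: KS(I(KK)(IK(IK)))
  step 9: S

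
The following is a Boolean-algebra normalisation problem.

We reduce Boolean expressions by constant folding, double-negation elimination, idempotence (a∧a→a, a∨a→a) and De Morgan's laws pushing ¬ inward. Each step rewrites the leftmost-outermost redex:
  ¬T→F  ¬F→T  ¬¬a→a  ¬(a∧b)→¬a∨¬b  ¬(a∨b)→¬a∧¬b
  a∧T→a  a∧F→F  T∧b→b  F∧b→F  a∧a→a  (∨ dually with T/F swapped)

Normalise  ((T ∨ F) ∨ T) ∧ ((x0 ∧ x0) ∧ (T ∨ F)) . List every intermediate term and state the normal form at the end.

  start: ((T ∨ F) ∨ T) ∧ ((x0 ∧ x0) ∧ (T ∨ F))
  [1] T ∧ ((x0 ∧ x0) ∧ (T ∨ F))
  [2] (x0 ∧ x0) ∧ (T ∨ F)
  [3] x0 ∧ (T ∨ F)
  [4] x0 ∧ T
  [5] x0

Answer: normal form = x0  (in 5 steps)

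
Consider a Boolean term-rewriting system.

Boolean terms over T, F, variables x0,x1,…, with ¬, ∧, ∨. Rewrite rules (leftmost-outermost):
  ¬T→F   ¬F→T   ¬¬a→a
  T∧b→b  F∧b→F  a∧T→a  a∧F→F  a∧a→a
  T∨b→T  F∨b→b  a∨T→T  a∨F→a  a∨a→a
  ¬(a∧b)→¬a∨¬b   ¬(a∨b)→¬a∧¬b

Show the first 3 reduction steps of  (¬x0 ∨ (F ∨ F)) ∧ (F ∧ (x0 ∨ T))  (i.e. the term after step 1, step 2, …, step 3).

  start: (¬x0 ∨ (F ∨ F)) ∧ (F ∧ (x0 ∨ T))
  →1  (¬x0 ∨ F) ∧ (F ∧ (x0 ∨ T))
  →2  ¬x0 ∧ (F ∧ (x0 ∨ T))
  →3  ¬x0 ∧ F

Answer: after 3 steps: ¬x0 ∧ F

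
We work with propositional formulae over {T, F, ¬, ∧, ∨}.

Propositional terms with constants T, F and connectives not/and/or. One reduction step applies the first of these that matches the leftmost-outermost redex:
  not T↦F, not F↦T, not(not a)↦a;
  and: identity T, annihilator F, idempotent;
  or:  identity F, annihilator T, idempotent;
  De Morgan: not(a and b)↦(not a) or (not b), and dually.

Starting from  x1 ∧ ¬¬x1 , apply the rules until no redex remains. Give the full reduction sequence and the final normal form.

  start: x1 ∧ ¬¬x1
  [1] x1 ∧ x1
  [2] x1

Answer: normal form = x1  (in 2 steps)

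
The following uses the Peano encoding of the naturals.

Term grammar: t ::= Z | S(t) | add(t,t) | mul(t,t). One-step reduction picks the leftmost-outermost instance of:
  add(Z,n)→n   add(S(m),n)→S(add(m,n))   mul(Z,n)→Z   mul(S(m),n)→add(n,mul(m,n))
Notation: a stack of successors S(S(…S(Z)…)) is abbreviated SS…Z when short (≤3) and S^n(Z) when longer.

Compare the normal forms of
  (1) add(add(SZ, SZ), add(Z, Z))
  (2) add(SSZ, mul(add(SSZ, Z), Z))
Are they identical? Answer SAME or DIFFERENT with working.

Answer: SAME — A ⇓ SSZ, B ⇓ SSZ

Reduction:
Term A:
  start: add(add(SZ, SZ), add(Z, Z))
  →1  add(S(add(Z, SZ)), add(Z, Z))
  →2  S(add(add(Z, SZ), add(Z, Z)))
  →3  S(add(SZ, add(Z, Z)))
  →4  S(S(add(Z, add(Z, Z))))
  →5  S(S(add(Z, Z)))
  →6  SSZ

Term B:
  start: add(SSZ, mul(add(SSZ, Z), Z))
  →1  S(add(SZ, mul(add(SSZ, Z), Z)))
  →2  S(S(add(Z, mul(add(SSZ, Z), Z))))
  →3  S(S(mul(add(SSZ, Z), Z)))
  →4  S(S(mul(S(add(SZ, Z)), Z)))
  →5  S(S(add(Z, mul(add(SZ, Z), Z))))
  →6  S(S(mul(add(SZ, Z), Z)))
  →7  S(S(mul(S(add(Z, Z)), Z)))
  →8  S(S(add(Z, mul(add(Z, Z), Z))))
  →9  S(S(mul(add(Z, Z), Z)))
  →10  S(S(mul(Z, Z)))
  →11  SSZ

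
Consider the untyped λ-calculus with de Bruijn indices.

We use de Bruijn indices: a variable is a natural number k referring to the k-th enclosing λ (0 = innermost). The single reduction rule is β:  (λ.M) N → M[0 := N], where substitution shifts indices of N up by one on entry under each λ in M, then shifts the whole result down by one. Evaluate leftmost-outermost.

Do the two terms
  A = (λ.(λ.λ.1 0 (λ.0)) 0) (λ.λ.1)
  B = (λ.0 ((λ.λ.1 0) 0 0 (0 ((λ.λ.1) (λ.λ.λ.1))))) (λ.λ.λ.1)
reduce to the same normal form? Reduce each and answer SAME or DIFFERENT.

Term A:
  start: (λ.(λ.λ.1 0 (λ.0)) 0) (λ.λ.1)
  [1] (λ.λ.1 0 (λ.0)) (λ.λ.1)
  [2] λ.(λ.λ.1) 0 (λ.0)
  [3] λ.(λ.1) (λ.0)
  [4] λ.0

Term B:
  start: (λ.0 ((λ.λ.1 0) 0 0 (0 ((λ.λ.1) (λ.λ.λ.1))))) (λ.λ.λ.1)
  [1] (λ.λ.λ.1) ((λ.λ.1 0) (λ.λ.λ.1) (λ.λ.λ.1) ((λ.λ.λ.1) ((λ.λ.1) (λ.λ.λ.1))))
  [2] λ.λ.1

Answer: DIFFERENT — A ⇓ λ.0, B ⇓ λ.λ.1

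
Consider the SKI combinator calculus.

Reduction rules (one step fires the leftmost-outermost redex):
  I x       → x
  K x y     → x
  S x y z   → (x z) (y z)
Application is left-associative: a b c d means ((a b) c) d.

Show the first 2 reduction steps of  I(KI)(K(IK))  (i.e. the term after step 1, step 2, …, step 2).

Answer: after 2 steps: I

Working:
  start: I(KI)(K(IK))
  step 1: KI(K(IK))
  step 2: I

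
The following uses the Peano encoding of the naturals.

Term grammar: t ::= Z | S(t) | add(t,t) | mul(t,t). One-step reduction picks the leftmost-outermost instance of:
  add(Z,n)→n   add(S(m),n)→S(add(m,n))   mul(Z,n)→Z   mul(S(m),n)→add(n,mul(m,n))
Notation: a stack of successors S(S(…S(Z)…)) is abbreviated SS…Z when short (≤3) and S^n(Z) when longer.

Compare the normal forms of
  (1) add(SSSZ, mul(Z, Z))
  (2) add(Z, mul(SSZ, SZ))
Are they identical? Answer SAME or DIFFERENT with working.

Answer: DIFFERENT — A ⇓ SSSZ, B ⇓ SSZ

Derivation:
Term A:
  start: add(SSSZ, mul(Z, Z))
  step 1: S(add(SSZ, mul(Z, Z)))
  step 2: S(S(add(SZ, mul(Z, Z))))
  step 3: S(S(S(add(Z, mul(Z, Z)))))
  step 4: S(S(S(mul(Z, Z))))
  step 5: SSSZ

Term B:
  start: add(Z, mul(SSZ, SZ))
  step 1: mul(SSZ, SZ)
  step 2: add(SZ, mul(SZ, SZ))
  step 3: S(add(Z, mul(SZ, SZ)))
  step 4: S(mul(SZ, SZ))
  step 5: S(add(SZ, mul(Z, SZ)))
  step 6: S(S(add(Z, mul(Z, SZ))))
  step 7: S(S(mul(Z, SZ)))
  step 8: SSZ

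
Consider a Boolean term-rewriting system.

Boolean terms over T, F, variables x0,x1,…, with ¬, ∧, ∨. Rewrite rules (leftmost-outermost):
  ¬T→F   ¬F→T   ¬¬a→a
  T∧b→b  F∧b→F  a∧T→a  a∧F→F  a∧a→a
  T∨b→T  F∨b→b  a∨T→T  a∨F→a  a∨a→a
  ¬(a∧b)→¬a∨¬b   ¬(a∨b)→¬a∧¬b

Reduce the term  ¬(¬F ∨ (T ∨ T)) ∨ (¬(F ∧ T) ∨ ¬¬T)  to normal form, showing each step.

  start: ¬(¬F ∨ (T ∨ T)) ∨ (¬(F ∧ T) ∨ ¬¬T)
  step 1: (¬¬F ∧ ¬(T ∨ T)) ∨ (¬(F ∧ T) ∨ ¬¬T)
  step 2: (F ∧ ¬(T ∨ T)) ∨ (¬(F ∧ T) ∨ ¬¬T)
  step 3: F ∨ (¬(F ∧ T) ∨ ¬¬T)
  step 4: ¬(F ∧ T) ∨ ¬¬T
  step 5: (¬F ∨ ¬T) ∨ ¬¬T
  step 6: (T ∨ ¬T) ∨ ¬¬T
  step 7: T ∨ ¬¬T
  step 8: T

Answer: normal form = T  (in 8 steps)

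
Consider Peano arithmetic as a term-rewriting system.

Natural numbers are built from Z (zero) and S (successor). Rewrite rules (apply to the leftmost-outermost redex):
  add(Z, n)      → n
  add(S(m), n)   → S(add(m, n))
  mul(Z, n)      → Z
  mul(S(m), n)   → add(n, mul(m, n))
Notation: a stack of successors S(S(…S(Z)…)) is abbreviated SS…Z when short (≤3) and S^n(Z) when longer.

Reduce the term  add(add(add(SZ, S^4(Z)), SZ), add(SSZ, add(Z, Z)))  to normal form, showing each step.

Answer: normal form = S^8(Z)  (in 19 steps)

Working:
  start: add(add(add(SZ, S^4(Z)), SZ), add(SSZ, add(Z, Z)))
  step 1: add(add(S(add(Z, S^4(Z))), SZ), add(SSZ, add(Z, Z)))
  step 2: add(S(add(add(Z, S^4(Z)), SZ)), add(SSZ, add(Z, Z)))
  step 3: S(add(add(add(Z, S^4(Z)), SZ), add(SSZ, add(Z, Z))))
  step 4: S(add(add(S^4(Z), SZ), add(SSZ, add(Z, Z))))
  step 5: S(add(S(add(SSSZ, SZ)), add(SSZ, add(Z, Z))))
  step 6: S(S(add(add(SSSZ, SZ), add(SSZ, add(Z, Z)))))
  step 7: S(S(add(S(add(SSZ, SZ)), add(SSZ, add(Z, Z)))))
  step 8: S(S(S(add(add(SSZ, SZ), add(SSZ, add(Z, Z))))))
  step 9: S(S(S(add(S(add(SZ, SZ)), add(SSZ, add(Z, Z))))))
  step 10: S(S(S(S(add(add(SZ, SZ), add(SSZ, add(Z, Z)))))))
  step 11: S(S(S(S(add(S(add(Z, SZ)), add(SSZ, add(Z, Z)))))))
  step 12: S(S(S(S(S(add(add(Z, SZ), add(SSZ, add(Z, Z))))))))
  step 13: S(S(S(S(S(add(SZ, add(SSZ, add(Z, Z))))))))
  step 14: S(S(S(S(S(S(add(Z, add(SSZ, add(Z, Z)))))))))
  step 15: S(S(S(S(S(S(add(SSZ, add(Z, Z))))))))
  step 16: S(S(S(S(S(S(S(add(SZ, add(Z, Z)))))))))
  step 17: S(S(S(S(S(S(S(S(add(Z, add(Z, Z))))))))))
  step 18: S(S(S(S(S(S(S(S(add(Z, Z)))))))))
  step 19: S^8(Z)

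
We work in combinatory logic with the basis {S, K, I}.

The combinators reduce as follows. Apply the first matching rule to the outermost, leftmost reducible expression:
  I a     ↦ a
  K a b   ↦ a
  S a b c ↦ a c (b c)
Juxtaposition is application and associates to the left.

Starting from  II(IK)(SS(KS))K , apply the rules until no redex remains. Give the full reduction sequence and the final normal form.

Answer: normal form = SS(KS)  (in 4 steps)

Working:
  start: II(IK)(SS(KS))K
  step 1: I(IK)(SS(KS))K
  step 2: IK(SS(KS))K
  step 3: K(SS(KS))K
  step 4: SS(KS)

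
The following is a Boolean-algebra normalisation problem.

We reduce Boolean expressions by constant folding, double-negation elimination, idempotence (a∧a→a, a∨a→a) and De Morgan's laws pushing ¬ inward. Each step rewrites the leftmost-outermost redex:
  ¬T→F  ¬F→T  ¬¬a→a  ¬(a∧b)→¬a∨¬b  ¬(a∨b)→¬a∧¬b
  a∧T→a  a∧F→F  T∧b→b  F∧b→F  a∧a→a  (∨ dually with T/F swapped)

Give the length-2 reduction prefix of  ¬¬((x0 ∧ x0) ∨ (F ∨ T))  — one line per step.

  start: ¬¬((x0 ∧ x0) ∨ (F ∨ T))
  step 1: (x0 ∧ x0) ∨ (F ∨ T)
  step 2: x0 ∨ (F ∨ T)

Answer: after 2 steps: x0 ∨ (F ∨ T)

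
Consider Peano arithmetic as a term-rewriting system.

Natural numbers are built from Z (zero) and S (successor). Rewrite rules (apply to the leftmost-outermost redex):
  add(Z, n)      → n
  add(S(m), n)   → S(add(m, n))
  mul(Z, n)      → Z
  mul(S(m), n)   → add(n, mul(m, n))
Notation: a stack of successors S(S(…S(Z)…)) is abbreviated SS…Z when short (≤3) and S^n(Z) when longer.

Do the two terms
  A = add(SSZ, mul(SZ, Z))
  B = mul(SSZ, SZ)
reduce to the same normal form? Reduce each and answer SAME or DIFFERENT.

Term A:
  start: add(SSZ, mul(SZ, Z))
  step 1: S(add(SZ, mul(SZ, Z)))
  step 2: S(S(add(Z, mul(SZ, Z))))
  step 3: S(S(mul(SZ, Z)))
  step 4: S(S(add(Z, mul(Z, Z))))
  step 5: S(S(mul(Z, Z)))
  step 6: SSZ

Term B:
  start: mul(SSZ, SZ)
  step 1: add(SZ, mul(SZ, SZ))
  step 2: S(add(Z, mul(SZ, SZ)))
  step 3: S(mul(SZ, SZ))
  step 4: S(add(SZ, mul(Z, SZ)))
  step 5: S(S(add(Z, mul(Z, SZ))))
  step 6: S(S(mul(Z, SZ)))
  step 7: SSZ

Answer: SAME — A ⇓ SSZ, B ⇓ SSZ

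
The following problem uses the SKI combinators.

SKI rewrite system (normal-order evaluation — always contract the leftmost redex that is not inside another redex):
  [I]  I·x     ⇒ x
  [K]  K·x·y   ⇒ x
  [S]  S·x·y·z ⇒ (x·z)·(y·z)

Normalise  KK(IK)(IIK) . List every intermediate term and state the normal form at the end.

Answer: normal form = KK  (in 3 steps)

Reduction:
  start: KK(IK)(IIK)
  step 1: K(IIK)
  step 2: K(IK)
  step 3: KK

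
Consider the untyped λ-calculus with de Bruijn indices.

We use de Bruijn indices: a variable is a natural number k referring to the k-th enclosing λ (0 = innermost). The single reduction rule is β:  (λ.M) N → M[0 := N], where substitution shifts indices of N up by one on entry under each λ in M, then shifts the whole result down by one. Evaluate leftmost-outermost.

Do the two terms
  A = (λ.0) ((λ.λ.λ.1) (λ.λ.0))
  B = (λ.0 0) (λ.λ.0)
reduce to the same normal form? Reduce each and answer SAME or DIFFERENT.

Answer: DIFFERENT — A ⇓ λ.λ.1, B ⇓ λ.0

Reduction:
Term A:
  start: (λ.0) ((λ.λ.λ.1) (λ.λ.0))
  step 1: (λ.λ.λ.1) (λ.λ.0)
  step 2: λ.λ.1

Term B:
  start: (λ.0 0) (λ.λ.0)
  step 1: (λ.λ.0) (λ.λ.0)
  step 2: λ.0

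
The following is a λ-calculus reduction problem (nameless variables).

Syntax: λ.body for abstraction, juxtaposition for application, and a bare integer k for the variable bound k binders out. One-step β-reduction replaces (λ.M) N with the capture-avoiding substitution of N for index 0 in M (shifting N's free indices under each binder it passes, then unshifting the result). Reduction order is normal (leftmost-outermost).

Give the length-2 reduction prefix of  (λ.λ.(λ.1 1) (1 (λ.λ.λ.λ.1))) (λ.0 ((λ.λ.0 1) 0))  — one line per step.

Answer: after 2 steps: λ.0 0

Derivation:
  start: (λ.λ.(λ.1 1) (1 (λ.λ.λ.λ.1))) (λ.0 ((λ.λ.0 1) 0))
  step 1: λ.(λ.1 1) ((λ.0 ((λ.λ.0 1) 0)) (λ.λ.λ.λ.1))
  step 2: λ.0 0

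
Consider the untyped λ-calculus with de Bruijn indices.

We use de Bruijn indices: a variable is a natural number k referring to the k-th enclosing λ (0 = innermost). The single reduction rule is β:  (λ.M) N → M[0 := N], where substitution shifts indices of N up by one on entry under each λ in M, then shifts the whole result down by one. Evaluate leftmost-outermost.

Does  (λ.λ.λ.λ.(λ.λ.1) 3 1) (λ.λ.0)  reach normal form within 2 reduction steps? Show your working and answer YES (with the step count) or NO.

Answer: NO — after 2 steps the term is λ.λ.λ.(λ.λ.λ.0) 1, not yet normal

Reduction:
  start: (λ.λ.λ.λ.(λ.λ.1) 3 1) (λ.λ.0)
  [1] λ.λ.λ.(λ.λ.1) (λ.λ.0) 1
  [2] λ.λ.λ.(λ.λ.λ.0) 1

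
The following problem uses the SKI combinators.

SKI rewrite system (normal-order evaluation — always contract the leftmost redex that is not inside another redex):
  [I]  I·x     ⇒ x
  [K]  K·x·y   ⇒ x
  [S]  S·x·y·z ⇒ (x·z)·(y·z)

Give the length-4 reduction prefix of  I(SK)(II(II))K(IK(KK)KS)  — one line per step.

  start: I(SK)(II(II))K(IK(KK)KS)
  step 1: SK(II(II))K(IK(KK)KS)
  step 2: KK(II(II)K)(IK(KK)KS)
  step 3: K(IK(KK)KS)
  step 4: K(K(KK)KS)

Answer: after 4 steps: K(K(KK)KS)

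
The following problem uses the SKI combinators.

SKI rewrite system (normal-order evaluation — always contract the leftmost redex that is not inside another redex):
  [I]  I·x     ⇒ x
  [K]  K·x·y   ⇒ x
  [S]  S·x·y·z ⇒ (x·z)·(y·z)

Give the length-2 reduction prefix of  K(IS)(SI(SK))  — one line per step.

Answer: after 2 steps: S

Derivation:
  start: K(IS)(SI(SK))
  [1] IS
  [2] S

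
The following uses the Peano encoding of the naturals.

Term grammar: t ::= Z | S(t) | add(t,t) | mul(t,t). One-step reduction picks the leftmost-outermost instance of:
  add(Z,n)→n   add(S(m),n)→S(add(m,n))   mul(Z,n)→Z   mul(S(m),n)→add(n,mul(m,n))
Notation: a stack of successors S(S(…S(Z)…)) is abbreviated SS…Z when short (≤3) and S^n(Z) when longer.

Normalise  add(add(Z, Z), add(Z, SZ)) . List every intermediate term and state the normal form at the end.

  start: add(add(Z, Z), add(Z, SZ))
  step 1: add(Z, add(Z, SZ))
  step 2: add(Z, SZ)
  step 3: SZ

Answer: normal form = SZ  (in 3 steps)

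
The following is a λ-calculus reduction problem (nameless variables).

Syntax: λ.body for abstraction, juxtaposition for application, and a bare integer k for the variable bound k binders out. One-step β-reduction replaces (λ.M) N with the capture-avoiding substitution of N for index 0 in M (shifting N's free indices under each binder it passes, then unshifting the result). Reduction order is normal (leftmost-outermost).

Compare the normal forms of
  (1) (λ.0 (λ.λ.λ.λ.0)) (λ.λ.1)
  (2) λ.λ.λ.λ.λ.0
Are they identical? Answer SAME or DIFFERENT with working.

Term A:
  start: (λ.0 (λ.λ.λ.λ.0)) (λ.λ.1)
  [1] (λ.λ.1) (λ.λ.λ.λ.0)
  [2] λ.λ.λ.λ.λ.0

Term B:
  start: λ.λ.λ.λ.λ.0

Answer: SAME — A ⇓ λ.λ.λ.λ.λ.0, B ⇓ λ.λ.λ.λ.λ.0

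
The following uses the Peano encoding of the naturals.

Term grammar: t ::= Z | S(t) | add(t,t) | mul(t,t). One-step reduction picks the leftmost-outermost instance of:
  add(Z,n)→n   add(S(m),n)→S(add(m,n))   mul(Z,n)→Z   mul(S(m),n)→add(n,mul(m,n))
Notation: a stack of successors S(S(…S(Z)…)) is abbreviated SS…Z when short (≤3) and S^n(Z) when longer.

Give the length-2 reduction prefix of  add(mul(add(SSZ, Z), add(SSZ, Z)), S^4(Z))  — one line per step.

  start: add(mul(add(SSZ, Z), add(SSZ, Z)), S^4(Z))
  step 1: add(mul(S(add(SZ, Z)), add(SSZ, Z)), S^4(Z))
  step 2: add(add(add(SSZ, Z), mul(add(SZ, Z), add(SSZ, Z))), S^4(Z))

Answer: after 2 steps: add(add(add(SSZ, Z), mul(add(SZ, Z), add(SSZ, Z))), S^4(Z))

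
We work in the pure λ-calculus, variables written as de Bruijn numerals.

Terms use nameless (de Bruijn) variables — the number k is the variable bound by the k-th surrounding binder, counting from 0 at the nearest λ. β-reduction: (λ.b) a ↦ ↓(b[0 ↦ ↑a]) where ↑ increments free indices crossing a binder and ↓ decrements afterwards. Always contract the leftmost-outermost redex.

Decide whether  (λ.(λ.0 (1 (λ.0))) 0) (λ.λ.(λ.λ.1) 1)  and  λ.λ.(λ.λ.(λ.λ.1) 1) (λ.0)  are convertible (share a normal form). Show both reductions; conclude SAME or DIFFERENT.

Term A:
  start: (λ.(λ.0 (1 (λ.0))) 0) (λ.λ.(λ.λ.1) 1)
  →1  (λ.0 ((λ.λ.(λ.λ.1) 1) (λ.0))) (λ.λ.(λ.λ.1) 1)
  →2  (λ.λ.(λ.λ.1) 1) ((λ.λ.(λ.λ.1) 1) (λ.0))
  →3  λ.(λ.λ.1) ((λ.λ.(λ.λ.1) 1) (λ.0))
  →4  λ.λ.(λ.λ.(λ.λ.1) 1) (λ.0)
  →5  λ.λ.λ.(λ.λ.1) (λ.0)
  →6  λ.λ.λ.λ.λ.0

Term B:
  start: λ.λ.(λ.λ.(λ.λ.1) 1) (λ.0)
  →1  λ.λ.λ.(λ.λ.1) (λ.0)
  →2  λ.λ.λ.λ.λ.0

Answer: SAME — A ⇓ λ.λ.λ.λ.λ.0, B ⇓ λ.λ.λ.λ.λ.0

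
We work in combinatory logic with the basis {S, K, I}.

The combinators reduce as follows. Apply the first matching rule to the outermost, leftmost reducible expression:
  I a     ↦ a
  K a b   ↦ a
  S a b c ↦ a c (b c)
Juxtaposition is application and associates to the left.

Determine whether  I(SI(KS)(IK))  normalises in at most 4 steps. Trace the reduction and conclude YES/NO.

Answer: NO — after 4 steps the term is K(KS(IK)), not yet normal

Derivation:
  start: I(SI(KS)(IK))
  →1  SI(KS)(IK)
  →2  I(IK)(KS(IK))
  →3  IK(KS(IK))
  →4  K(KS(IK))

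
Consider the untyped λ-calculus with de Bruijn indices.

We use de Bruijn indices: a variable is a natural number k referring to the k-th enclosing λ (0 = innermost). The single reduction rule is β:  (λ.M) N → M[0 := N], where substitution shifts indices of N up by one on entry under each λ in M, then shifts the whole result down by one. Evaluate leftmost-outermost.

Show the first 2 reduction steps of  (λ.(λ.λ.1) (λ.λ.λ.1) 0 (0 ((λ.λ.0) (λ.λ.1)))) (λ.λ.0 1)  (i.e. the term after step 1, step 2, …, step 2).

Answer: after 2 steps: (λ.λ.λ.λ.1) (λ.λ.0 1) ((λ.λ.0 1) ((λ.λ.0) (λ.λ.1)))

Working:
  start: (λ.(λ.λ.1) (λ.λ.λ.1) 0 (0 ((λ.λ.0) (λ.λ.1)))) (λ.λ.0 1)
  step 1: (λ.λ.1) (λ.λ.λ.1) (λ.λ.0 1) ((λ.λ.0 1) ((λ.λ.0) (λ.λ.1)))
  step 2: (λ.λ.λ.λ.1) (λ.λ.0 1) ((λ.λ.0 1) ((λ.λ.0) (λ.λ.1)))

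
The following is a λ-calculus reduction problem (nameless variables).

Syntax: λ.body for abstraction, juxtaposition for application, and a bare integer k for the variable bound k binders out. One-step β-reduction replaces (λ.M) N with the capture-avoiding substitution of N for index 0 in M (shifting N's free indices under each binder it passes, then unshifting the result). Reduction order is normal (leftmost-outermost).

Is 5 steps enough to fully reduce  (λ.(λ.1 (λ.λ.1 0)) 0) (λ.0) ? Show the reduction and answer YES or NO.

  start: (λ.(λ.1 (λ.λ.1 0)) 0) (λ.0)
  step 1: (λ.(λ.0) (λ.λ.1 0)) (λ.0)
  step 2: (λ.0) (λ.λ.1 0)
  step 3: λ.λ.1 0

Answer: YES — reaches normal form λ.λ.1 0 in 3 ≤ 5 steps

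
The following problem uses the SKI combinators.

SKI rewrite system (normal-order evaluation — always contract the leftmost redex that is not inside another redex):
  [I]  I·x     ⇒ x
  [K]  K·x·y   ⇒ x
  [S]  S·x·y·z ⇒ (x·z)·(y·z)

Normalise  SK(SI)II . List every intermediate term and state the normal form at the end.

  start: SK(SI)II
  →1  KI(SII)I
  →2  II
  →3  I

Answer: normal form = I  (in 3 steps)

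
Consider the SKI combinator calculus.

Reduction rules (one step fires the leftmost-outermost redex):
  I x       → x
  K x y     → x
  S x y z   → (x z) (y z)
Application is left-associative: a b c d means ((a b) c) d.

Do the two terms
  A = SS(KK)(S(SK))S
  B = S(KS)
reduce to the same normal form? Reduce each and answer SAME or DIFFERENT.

Answer: SAME — A ⇓ S(KS), B ⇓ S(KS)

Derivation:
Term A:
  start: SS(KK)(S(SK))S
  [1] S(S(SK))(KK(S(SK)))S
  [2] S(SK)S(KK(S(SK))S)
  [3] SK(KK(S(SK))S)(S(KK(S(SK))S))
  [4] K(S(KK(S(SK))S))(KK(S(SK))S(S(KK(S(SK))S)))
  [5] S(KK(S(SK))S)
  [6] S(KS)

Term B:
  start: S(KS)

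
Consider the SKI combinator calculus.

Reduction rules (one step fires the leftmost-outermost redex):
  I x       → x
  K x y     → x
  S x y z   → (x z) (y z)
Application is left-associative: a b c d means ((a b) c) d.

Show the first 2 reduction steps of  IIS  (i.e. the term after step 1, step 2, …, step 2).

Answer: after 2 steps: S

Derivation:
  start: IIS
  step 1: IS
  step 2: S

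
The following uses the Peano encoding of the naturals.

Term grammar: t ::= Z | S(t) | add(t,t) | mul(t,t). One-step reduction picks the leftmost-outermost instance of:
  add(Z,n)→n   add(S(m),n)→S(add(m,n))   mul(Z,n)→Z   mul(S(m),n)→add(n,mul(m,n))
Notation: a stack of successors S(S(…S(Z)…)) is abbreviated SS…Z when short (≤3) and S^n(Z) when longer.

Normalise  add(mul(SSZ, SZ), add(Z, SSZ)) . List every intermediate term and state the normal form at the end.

Answer: normal form = S^4(Z)  (in 11 steps)

Reduction:
  start: add(mul(SSZ, SZ), add(Z, SSZ))
  →1  add(add(SZ, mul(SZ, SZ)), add(Z, SSZ))
  →2  add(S(add(Z, mul(SZ, SZ))), add(Z, SSZ))
  →3  S(add(add(Z, mul(SZ, SZ)), add(Z, SSZ)))
  →4  S(add(mul(SZ, SZ), add(Z, SSZ)))
  →5  S(add(add(SZ, mul(Z, SZ)), add(Z, SSZ)))
  →6  S(add(S(add(Z, mul(Z, SZ))), add(Z, SSZ)))
  →7  S(S(add(add(Z, mul(Z, SZ)), add(Z, SSZ))))
  →8  S(S(add(mul(Z, SZ), add(Z, SSZ))))
  →9  S(S(add(Z, add(Z, SSZ))))
  →10  S(S(add(Z, SSZ)))
  →11  S^4(Z)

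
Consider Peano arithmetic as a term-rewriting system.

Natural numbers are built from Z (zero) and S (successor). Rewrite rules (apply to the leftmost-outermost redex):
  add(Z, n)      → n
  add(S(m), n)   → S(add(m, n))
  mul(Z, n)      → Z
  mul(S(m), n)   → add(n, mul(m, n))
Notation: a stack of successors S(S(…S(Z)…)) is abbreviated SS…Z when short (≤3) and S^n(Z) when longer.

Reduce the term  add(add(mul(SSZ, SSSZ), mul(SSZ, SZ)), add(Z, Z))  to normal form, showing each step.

Answer: normal form = S^8(Z)  (in 35 steps)

Derivation:
  start: add(add(mul(SSZ, SSSZ), mul(SSZ, SZ)), add(Z, Z))
  step 1: add(add(add(SSSZ, mul(SZ, SSSZ)), mul(SSZ, SZ)), add(Z, Z))
  step 2: add(add(S(add(SSZ, mul(SZ, SSSZ))), mul(SSZ, SZ)), add(Z, Z))
  step 3: add(S(add(add(SSZ, mul(SZ, SSSZ)), mul(SSZ, SZ))), add(Z, Z))
  step 4: S(add(add(add(SSZ, mul(SZ, SSSZ)), mul(SSZ, SZ)), add(Z, Z)))
  step 5: S(add(add(S(add(SZ, mul(SZ, SSSZ))), mul(SSZ, SZ)), add(Z, Z)))
  step 6: S(add(S(add(add(SZ, mul(SZ, SSSZ)), mul(SSZ, SZ))), add(Z, Z)))
  step 7: S(S(add(add(add(SZ, mul(SZ, SSSZ)), mul(SSZ, SZ)), add(Z, Z))))
  step 8: S(S(add(add(S(add(Z, mul(SZ, SSSZ))), mul(SSZ, SZ)), add(Z, Z))))
  step 9: S(S(add(S(add(add(Z, mul(SZ, SSSZ)), mul(SSZ, SZ))), add(Z, Z))))
  step 10: S(S(S(add(add(add(Z, mul(SZ, SSSZ)), mul(SSZ, SZ)), add(Z, Z)))))
  step 11: S(S(S(add(add(mul(SZ, SSSZ), mul(SSZ, SZ)), add(Z, Z)))))
  step 12: S(S(S(add(add(add(SSSZ, mul(Z, SSSZ)), mul(SSZ, SZ)), add(Z, Z)))))
  step 13: S(S(S(add(add(S(add(SSZ, mul(Z, SSSZ))), mul(SSZ, SZ)), add(Z, Z)))))
  step 14: S(S(S(add(S(add(add(SSZ, mul(Z, SSSZ)), mul(SSZ, SZ))), add(Z, Z)))))
  step 15: S(S(S(S(add(add(add(SSZ, mul(Z, SSSZ)), mul(SSZ, SZ)), add(Z, Z))))))
  step 16: S(S(S(S(add(add(S(add(SZ, mul(Z, SSSZ))), mul(SSZ, SZ)), add(Z, Z))))))
  step 17: S(S(S(S(add(S(add(add(SZ, mul(Z, SSSZ)), mul(SSZ, SZ))), add(Z, Z))))))
  step 18: S(S(S(S(S(add(add(add(SZ, mul(Z, SSSZ)), mul(SSZ, SZ)), add(Z, Z)))))))
  step 19: S(S(S(S(S(add(add(S(add(Z, mul(Z, SSSZ))), mul(SSZ, SZ)), add(Z, Z)))))))
  step 20: S(S(S(S(S(add(S(add(add(Z, mul(Z, SSSZ)), mul(SSZ, SZ))), add(Z, Z)))))))
  step 21: S(S(S(S(S(S(add(add(add(Z, mul(Z, SSSZ)), mul(SSZ, SZ)), add(Z, Z))))))))
  step 22: S(S(S(S(S(S(add(add(mul(Z, SSSZ), mul(SSZ, SZ)), add(Z, Z))))))))
  step 23: S(S(S(S(S(S(add(add(Z, mul(SSZ, SZ)), add(Z, Z))))))))
  step 24: S(S(S(S(S(S(add(mul(SSZ, SZ), add(Z, Z))))))))
  step 25: S(S(S(S(S(S(add(add(SZ, mul(SZ, SZ)), add(Z, Z))))))))
  step 26: S(S(S(S(S(S(add(S(add(Z, mul(SZ, SZ))), add(Z, Z))))))))
  step 27: S(S(S(S(S(S(S(add(add(Z, mul(SZ, SZ)), add(Z, Z)))))))))
  step 28: S(S(S(S(S(S(S(add(mul(SZ, SZ), add(Z, Z)))))))))
  step 29: S(S(S(S(S(S(S(add(add(SZ, mul(Z, SZ)), add(Z, Z)))))))))
  step 30: S(S(S(S(S(S(S(add(S(add(Z, mul(Z, SZ))), add(Z, Z)))))))))
  step 31: S(S(S(S(S(S(S(S(add(add(Z, mul(Z, SZ)), add(Z, Z))))))))))
  step 32: S(S(S(S(S(S(S(S(add(mul(Z, SZ), add(Z, Z))))))))))
  step 33: S(S(S(S(S(S(S(S(add(Z, add(Z, Z))))))))))
  step 34: S(S(S(S(S(S(S(S(add(Z, Z)))))))))
  step 35: S^8(Z)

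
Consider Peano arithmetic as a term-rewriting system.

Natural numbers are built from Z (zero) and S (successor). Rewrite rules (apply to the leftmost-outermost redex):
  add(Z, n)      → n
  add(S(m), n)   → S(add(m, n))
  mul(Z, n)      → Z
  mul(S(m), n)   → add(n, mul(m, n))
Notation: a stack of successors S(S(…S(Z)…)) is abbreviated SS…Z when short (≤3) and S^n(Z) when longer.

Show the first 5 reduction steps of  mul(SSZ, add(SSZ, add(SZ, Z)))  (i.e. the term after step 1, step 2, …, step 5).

Answer: after 5 steps: S(S(add(add(Z, add(SZ, Z)), mul(SZ, add(SSZ, add(SZ, Z))))))

Working:
  start: mul(SSZ, add(SSZ, add(SZ, Z)))
  →1  add(add(SSZ, add(SZ, Z)), mul(SZ, add(SSZ, add(SZ, Z))))
  →2  add(S(add(SZ, add(SZ, Z))), mul(SZ, add(SSZ, add(SZ, Z))))
  →3  S(add(add(SZ, add(SZ, Z)), mul(SZ, add(SSZ, add(SZ, Z)))))
  →4  S(add(S(add(Z, add(SZ, Z))), mul(SZ, add(SSZ, add(SZ, Z)))))
  →5  S(S(add(add(Z, add(SZ, Z)), mul(SZ, add(SSZ, add(SZ, Z))))))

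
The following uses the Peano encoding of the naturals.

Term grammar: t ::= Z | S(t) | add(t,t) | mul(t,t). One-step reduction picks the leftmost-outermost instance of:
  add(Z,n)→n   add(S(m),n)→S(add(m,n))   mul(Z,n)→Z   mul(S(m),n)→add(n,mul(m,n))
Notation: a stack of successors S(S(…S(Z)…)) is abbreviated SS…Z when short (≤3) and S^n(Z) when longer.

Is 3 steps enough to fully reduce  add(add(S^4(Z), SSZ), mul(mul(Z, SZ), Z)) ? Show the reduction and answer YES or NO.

  start: add(add(S^4(Z), SSZ), mul(mul(Z, SZ), Z))
  →1  add(S(add(SSSZ, SSZ)), mul(mul(Z, SZ), Z))
  →2  S(add(add(SSSZ, SSZ), mul(mul(Z, SZ), Z)))
  →3  S(add(S(add(SSZ, SSZ)), mul(mul(Z, SZ), Z)))

Answer: NO — after 3 steps the term is S(add(S(add(SSZ, SSZ)), mul(mul(Z, SZ), Z))), not yet normal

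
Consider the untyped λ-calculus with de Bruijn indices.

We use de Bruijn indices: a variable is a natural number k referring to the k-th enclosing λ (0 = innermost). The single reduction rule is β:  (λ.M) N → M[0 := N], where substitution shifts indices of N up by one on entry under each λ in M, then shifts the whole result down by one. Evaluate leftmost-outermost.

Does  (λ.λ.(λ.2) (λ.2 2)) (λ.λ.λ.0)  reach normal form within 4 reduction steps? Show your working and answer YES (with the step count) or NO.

Answer: YES — reaches normal form λ.λ.λ.λ.0 in 2 ≤ 4 steps

Reduction:
  start: (λ.λ.(λ.2) (λ.2 2)) (λ.λ.λ.0)
  [1] λ.(λ.λ.λ.λ.0) (λ.(λ.λ.λ.0) (λ.λ.λ.0))
  [2] λ.λ.λ.λ.0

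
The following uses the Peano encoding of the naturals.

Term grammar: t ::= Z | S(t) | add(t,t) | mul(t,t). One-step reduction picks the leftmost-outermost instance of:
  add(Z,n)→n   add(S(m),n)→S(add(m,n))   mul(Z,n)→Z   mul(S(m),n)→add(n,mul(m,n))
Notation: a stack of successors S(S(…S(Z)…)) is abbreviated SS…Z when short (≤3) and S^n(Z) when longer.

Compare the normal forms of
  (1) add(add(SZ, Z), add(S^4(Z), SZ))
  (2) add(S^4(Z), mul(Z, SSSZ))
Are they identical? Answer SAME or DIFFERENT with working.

Term A:
  start: add(add(SZ, Z), add(S^4(Z), SZ))
  →1  add(S(add(Z, Z)), add(S^4(Z), SZ))
  →2  S(add(add(Z, Z), add(S^4(Z), SZ)))
  →3  S(add(Z, add(S^4(Z), SZ)))
  →4  S(add(S^4(Z), SZ))
  →5  S(S(add(SSSZ, SZ)))
  →6  S(S(S(add(SSZ, SZ))))
  →7  S(S(S(S(add(SZ, SZ)))))
  →8  S(S(S(S(S(add(Z, SZ))))))
  →9  S^6(Z)

Term B:
  start: add(S^4(Z), mul(Z, SSSZ))
  →1  S(add(SSSZ, mul(Z, SSSZ)))
  →2  S(S(add(SSZ, mul(Z, SSSZ))))
  →3  S(S(S(add(SZ, mul(Z, SSSZ)))))
  →4  S(S(S(S(add(Z, mul(Z, SSSZ))))))
  →5  S(S(S(S(mul(Z, SSSZ)))))
  →6  S^4(Z)

Answer: DIFFERENT — A ⇓ S^6(Z), B ⇓ S^4(Z)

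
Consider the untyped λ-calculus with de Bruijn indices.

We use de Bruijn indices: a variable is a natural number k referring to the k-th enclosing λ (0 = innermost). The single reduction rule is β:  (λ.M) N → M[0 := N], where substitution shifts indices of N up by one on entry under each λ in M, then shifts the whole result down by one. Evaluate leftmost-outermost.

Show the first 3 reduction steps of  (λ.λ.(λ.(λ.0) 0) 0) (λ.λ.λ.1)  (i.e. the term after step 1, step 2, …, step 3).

  start: (λ.λ.(λ.(λ.0) 0) 0) (λ.λ.λ.1)
  [1] λ.(λ.(λ.0) 0) 0
  [2] λ.(λ.0) 0
  [3] λ.0

Answer: after 3 steps: λ.0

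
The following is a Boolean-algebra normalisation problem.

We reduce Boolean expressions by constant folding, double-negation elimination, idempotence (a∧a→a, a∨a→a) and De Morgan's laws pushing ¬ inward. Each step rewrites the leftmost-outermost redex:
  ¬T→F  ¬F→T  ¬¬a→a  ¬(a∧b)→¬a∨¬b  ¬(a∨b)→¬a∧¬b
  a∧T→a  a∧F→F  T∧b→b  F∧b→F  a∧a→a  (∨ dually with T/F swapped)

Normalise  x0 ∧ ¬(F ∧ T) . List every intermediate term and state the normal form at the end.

  start: x0 ∧ ¬(F ∧ T)
  →1  x0 ∧ (¬F ∨ ¬T)
  →2  x0 ∧ (T ∨ ¬T)
  →3  x0 ∧ T
  →4  x0

Answer: normal form = x0  (in 4 steps)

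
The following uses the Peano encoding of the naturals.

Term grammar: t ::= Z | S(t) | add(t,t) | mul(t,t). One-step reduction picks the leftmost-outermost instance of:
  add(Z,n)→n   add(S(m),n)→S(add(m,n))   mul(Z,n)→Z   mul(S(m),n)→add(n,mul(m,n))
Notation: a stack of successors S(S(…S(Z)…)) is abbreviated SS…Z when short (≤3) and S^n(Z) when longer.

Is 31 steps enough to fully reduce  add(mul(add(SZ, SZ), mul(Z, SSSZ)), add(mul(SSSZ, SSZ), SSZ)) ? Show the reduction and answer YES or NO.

  start: add(mul(add(SZ, SZ), mul(Z, SSSZ)), add(mul(SSSZ, SSZ), SSZ))
  [1] add(mul(S(add(Z, SZ)), mul(Z, SSSZ)), add(mul(SSSZ, SSZ), SSZ))
  [2] add(add(mul(Z, SSSZ), mul(add(Z, SZ), mul(Z, SSSZ))), add(mul(SSSZ, SSZ), SSZ))
  [3] add(add(Z, mul(add(Z, SZ), mul(Z, SSSZ))), add(mul(SSSZ, SSZ), SSZ))
  [4] add(mul(add(Z, SZ), mul(Z, SSSZ)), add(mul(SSSZ, SSZ), SSZ))
  [5] add(mul(SZ, mul(Z, SSSZ)), add(mul(SSSZ, SSZ), SSZ))
  [6] add(add(mul(Z, SSSZ), mul(Z, mul(Z, SSSZ))), add(mul(SSSZ, SSZ), SSZ))
  [7] add(add(Z, mul(Z, mul(Z, SSSZ))), add(mul(SSSZ, SSZ), SSZ))
  [8] add(mul(Z, mul(Z, SSSZ)), add(mul(SSSZ, SSZ), SSZ))
  [9] add(Z, add(mul(SSSZ, SSZ), SSZ))
  [10] add(mul(SSSZ, SSZ), SSZ)
  [11] add(add(SSZ, mul(SSZ, SSZ)), SSZ)
  [12] add(S(add(SZ, mul(SSZ, SSZ))), SSZ)
  [13] S(add(add(SZ, mul(SSZ, SSZ)), SSZ))
  [14] S(add(S(add(Z, mul(SSZ, SSZ))), SSZ))
  [15] S(S(add(add(Z, mul(SSZ, SSZ)), SSZ)))
  [16] S(S(add(mul(SSZ, SSZ), SSZ)))
  [17] S(S(add(add(SSZ, mul(SZ, SSZ)), SSZ)))
  [18] S(S(add(S(add(SZ, mul(SZ, SSZ))), SSZ)))
  [19] S(S(S(add(add(SZ, mul(SZ, SSZ)), SSZ))))
  [20] S(S(S(add(S(add(Z, mul(SZ, SSZ))), SSZ))))
  [21] S(S(S(S(add(add(Z, mul(SZ, SSZ)), SSZ)))))
  [22] S(S(S(S(add(mul(SZ, SSZ), SSZ)))))
  [23] S(S(S(S(add(add(SSZ, mul(Z, SSZ)), SSZ)))))
  [24] S(S(S(S(add(S(add(SZ, mul(Z, SSZ))), SSZ)))))
  [25] S(S(S(S(S(add(add(SZ, mul(Z, SSZ)), SSZ))))))
  [26] S(S(S(S(S(add(S(add(Z, mul(Z, SSZ))), SSZ))))))
  [27] S(S(S(S(S(S(add(add(Z, mul(Z, SSZ)), SSZ)))))))
  [28] S(S(S(S(S(S(add(mul(Z, SSZ), SSZ)))))))
  [29] S(S(S(S(S(S(add(Z, SSZ)))))))
  [30] S^8(Z)

Answer: YES — reaches normal form S^8(Z) in 30 ≤ 31 steps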